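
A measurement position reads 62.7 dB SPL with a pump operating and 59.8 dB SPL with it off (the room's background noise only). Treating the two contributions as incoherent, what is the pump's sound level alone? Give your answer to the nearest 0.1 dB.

Background correction is a power subtraction:
L_src = 10·log₁₀(10^(62.7/10) − 10^(59.8/10)) = 10·log₁₀(907100) = 59.6 dB SPL.

59.6 dB SPL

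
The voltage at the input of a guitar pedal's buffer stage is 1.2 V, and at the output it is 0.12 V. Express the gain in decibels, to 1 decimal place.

-20.0 dB

For a voltage ratio, dB = 20·log₁₀(V₂/V₁).
20·log₁₀(0.12/1.2) = 20·log₁₀(0.1000) = -20.0 dB.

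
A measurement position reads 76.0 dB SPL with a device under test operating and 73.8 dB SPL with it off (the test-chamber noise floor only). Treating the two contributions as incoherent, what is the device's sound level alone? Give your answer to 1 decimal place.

72.0 dB SPL

Remove the background by subtracting linear intensities:
L_src = 10·log₁₀(10^(76.0/10) − 10^(73.8/10)) = 10·log₁₀(15820000) = 72.0 dB SPL.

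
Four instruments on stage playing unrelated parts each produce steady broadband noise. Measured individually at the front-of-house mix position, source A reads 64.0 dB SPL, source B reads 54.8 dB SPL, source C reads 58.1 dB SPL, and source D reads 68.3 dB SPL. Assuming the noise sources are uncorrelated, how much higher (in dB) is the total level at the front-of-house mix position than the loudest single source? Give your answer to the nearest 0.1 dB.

Add the sources as powers (linear), then convert back to dB:
L_total = 10·log₁₀(10^(64.0/10) + 10^(54.8/10) + 10^(58.1/10) + 10^(68.3/10)) = 70.09 dB SPL.
Excess over the loudest (68.3 dB): 70.09 − 68.3 = 1.8 dB.

1.8 dB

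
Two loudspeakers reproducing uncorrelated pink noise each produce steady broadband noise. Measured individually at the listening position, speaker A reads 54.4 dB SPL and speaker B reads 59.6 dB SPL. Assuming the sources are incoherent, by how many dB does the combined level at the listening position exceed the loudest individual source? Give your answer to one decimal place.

Incoherent sources sum as intensities:
L_total = 10·log₁₀(10^(54.4/10) + 10^(59.6/10)) = 60.75 dB SPL.
Excess over the loudest (59.6 dB): 60.75 − 59.6 = 1.1 dB.

1.1 dB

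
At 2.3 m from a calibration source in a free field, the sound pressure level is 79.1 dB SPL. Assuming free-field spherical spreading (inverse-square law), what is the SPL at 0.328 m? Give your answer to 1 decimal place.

For a point source in a free field, ΔL = −20·log₁₀(d₂/d₁).
ΔL = −20·log₁₀(0.328/2.3) = 16.92 dB, so L₂ = 79.1 + (16.92) = 96.0 dB SPL.

96.0 dB SPL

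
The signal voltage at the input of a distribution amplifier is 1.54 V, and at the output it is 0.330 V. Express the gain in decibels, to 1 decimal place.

-13.4 dB

Voltage ratio → dB uses the 20·log₁₀ form:
20·log₁₀(0.330/1.54) = 20·log₁₀(0.2143) = -13.4 dB.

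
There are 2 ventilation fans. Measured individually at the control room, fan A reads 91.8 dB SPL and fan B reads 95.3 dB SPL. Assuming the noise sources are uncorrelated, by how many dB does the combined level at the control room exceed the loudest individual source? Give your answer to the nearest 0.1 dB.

1.6 dB

Add the sources as powers (linear), then convert back to dB:
L_total = 10·log₁₀(10^(91.8/10) + 10^(95.3/10)) = 96.90 dB SPL.
Excess over the loudest (95.3 dB): 96.90 − 95.3 = 1.6 dB.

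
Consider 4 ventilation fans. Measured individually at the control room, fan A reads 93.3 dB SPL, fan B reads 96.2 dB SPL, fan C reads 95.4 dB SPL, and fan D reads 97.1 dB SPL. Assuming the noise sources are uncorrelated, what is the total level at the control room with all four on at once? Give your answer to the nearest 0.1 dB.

Incoherent sources sum as intensities:
L_total = 10·log₁₀(10^(93.3/10) + 10^(96.2/10) + 10^(95.4/10) + 10^(97.1/10)) = 10·log₁₀(14903000000) = 101.7 dB SPL.

101.7 dB SPL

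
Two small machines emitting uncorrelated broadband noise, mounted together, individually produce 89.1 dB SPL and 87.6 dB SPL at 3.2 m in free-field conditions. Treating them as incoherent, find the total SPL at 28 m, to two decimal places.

Combined at 3.2 m: 10·log₁₀(10^(89.1/10)+10^(87.6/10)) = 91.425 dB SPL.
Then apply −20·log₁₀(28/3.2) = -18.840 dB → 72.58 dB SPL.

72.58 dB SPL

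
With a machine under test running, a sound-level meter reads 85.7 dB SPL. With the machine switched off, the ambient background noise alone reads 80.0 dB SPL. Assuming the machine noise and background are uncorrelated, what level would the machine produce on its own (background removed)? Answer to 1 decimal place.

Background correction is a power subtraction:
L_src = 10·log₁₀(10^(85.7/10) − 10^(80.0/10)) = 10·log₁₀(271500000) = 84.3 dB SPL.

84.3 dB SPL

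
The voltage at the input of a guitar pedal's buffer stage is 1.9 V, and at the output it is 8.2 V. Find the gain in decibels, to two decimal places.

Voltage ratio → dB uses the 20·log₁₀ form:
20·log₁₀(8.2/1.9) = 20·log₁₀(4.316) = 12.70 dB.

12.70 dB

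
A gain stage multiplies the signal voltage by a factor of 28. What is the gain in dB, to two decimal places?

28.94 dB

For a voltage ratio, dB = 20·log₁₀(V₂/V₁).
20·log₁₀(28) = 28.94 dB.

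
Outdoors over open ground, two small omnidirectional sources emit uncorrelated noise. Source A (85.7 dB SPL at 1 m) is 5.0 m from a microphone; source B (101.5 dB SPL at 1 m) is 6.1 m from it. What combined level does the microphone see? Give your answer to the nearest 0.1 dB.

86.0 dB SPL

At the listener: L_A = 85.7 − 20·log₁₀(5.0) = 71.72 dB; L_B = 101.5 − 20·log₁₀(6.1) = 85.79 dB.
Combined: 10·log₁₀(10^(71.72/10)+10^(85.79/10)) = 86.0 dB SPL.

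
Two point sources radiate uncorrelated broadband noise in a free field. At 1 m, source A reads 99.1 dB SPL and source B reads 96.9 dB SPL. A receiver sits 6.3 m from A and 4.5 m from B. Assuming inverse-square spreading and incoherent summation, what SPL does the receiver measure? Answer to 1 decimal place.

At the listener: L_A = 99.1 − 20·log₁₀(6.3) = 83.11 dB; L_B = 96.9 − 20·log₁₀(4.5) = 83.84 dB.
Combined: 10·log₁₀(10^(83.11/10)+10^(83.84/10)) = 86.5 dB SPL.

86.5 dB SPL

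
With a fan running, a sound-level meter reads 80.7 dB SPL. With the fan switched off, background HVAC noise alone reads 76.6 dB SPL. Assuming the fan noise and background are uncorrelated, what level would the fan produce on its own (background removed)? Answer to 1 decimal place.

78.6 dB SPL

Subtract intensities: L_src = 10·log₁₀(10^(L_total/10) − 10^(L_bg/10)).
L_src = 10·log₁₀(10^(80.7/10) − 10^(76.6/10)) = 10·log₁₀(71780000) = 78.6 dB SPL.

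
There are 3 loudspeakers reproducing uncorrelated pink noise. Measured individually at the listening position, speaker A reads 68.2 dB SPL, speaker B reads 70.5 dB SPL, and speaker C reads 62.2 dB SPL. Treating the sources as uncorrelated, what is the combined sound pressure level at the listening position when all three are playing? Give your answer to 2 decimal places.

Uncorrelated sources add in intensity (power), not in dB.
L_total = 10·log₁₀(10^(68.2/10) + 10^(70.5/10) + 10^(62.2/10)) = 10·log₁₀(19490000) = 72.90 dB SPL.

72.90 dB SPL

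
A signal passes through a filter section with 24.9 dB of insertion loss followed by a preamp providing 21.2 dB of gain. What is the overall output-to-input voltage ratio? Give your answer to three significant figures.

Net gain = (−24.9) + 21.2 = -3.7 dB.
Voltage ratio = 10^(-3.7/20) = 0.653.

0.653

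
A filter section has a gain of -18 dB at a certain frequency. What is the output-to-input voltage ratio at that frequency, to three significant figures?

Voltage ratio = 10^(dB/20).
10^(-18/20) = 10^(-0.9000) = 0.126.

0.126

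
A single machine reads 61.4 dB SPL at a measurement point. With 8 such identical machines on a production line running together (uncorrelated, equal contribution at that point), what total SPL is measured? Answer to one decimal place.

70.4 dB SPL

8 equal incoherent sources raise the level by 10·log₁₀(8) = 9.03 dB.
L_total = 61.4 + 9.03 = 70.4 dB SPL.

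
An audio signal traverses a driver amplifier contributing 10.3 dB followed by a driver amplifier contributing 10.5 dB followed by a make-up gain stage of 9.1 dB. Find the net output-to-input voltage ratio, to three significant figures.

Net gain = 10.3 + 10.5 + 9.1 = 29.9 dB.
Voltage ratio = 10^(29.9/20) = 31.3.

31.3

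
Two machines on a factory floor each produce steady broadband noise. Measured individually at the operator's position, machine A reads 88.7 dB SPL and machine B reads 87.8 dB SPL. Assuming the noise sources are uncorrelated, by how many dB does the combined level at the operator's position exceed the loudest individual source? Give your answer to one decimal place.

2.6 dB

Uncorrelated sources add in intensity (power), not in dB.
L_total = 10·log₁₀(10^(88.7/10) + 10^(87.8/10)) = 91.28 dB SPL.
Excess over the loudest (88.7 dB): 91.28 − 88.7 = 2.6 dB.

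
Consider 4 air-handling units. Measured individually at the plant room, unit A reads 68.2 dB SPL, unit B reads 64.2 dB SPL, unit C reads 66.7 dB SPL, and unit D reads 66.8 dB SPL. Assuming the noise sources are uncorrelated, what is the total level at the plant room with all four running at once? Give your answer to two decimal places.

72.72 dB SPL

Uncorrelated sources add in intensity (power), not in dB.
L_total = 10·log₁₀(10^(68.2/10) + 10^(64.2/10) + 10^(66.7/10) + 10^(66.8/10)) = 10·log₁₀(18700000) = 72.72 dB SPL.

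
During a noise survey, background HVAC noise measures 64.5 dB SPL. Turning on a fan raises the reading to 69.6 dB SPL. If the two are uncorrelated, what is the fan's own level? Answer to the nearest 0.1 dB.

Subtract intensities: L_src = 10·log₁₀(10^(L_total/10) − 10^(L_bg/10)).
L_src = 10·log₁₀(10^(69.6/10) − 10^(64.5/10)) = 10·log₁₀(6302000) = 68.0 dB SPL.

68.0 dB SPL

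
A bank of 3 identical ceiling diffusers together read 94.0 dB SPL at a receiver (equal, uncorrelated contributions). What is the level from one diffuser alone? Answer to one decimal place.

3 equal incoherent sources add 10·log₁₀(3) = 4.77 dB over one source.
L_one = 94.0 − 4.77 = 89.2 dB SPL.

89.2 dB SPL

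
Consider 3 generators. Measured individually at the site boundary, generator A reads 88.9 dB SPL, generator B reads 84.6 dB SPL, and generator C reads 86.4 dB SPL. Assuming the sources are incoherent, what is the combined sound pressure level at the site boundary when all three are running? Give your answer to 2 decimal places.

91.76 dB SPL

Incoherent sources sum as intensities:
L_total = 10·log₁₀(10^(88.9/10) + 10^(84.6/10) + 10^(86.4/10)) = 10·log₁₀(1501000000) = 91.76 dB SPL.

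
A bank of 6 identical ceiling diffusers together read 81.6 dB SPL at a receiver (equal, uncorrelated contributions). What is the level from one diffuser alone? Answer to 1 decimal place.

6 equal incoherent sources add 10·log₁₀(6) = 7.78 dB over one source.
L_one = 81.6 − 7.78 = 73.8 dB SPL.

73.8 dB SPL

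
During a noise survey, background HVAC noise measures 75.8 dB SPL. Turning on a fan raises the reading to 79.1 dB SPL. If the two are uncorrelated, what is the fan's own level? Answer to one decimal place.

Background correction is a power subtraction:
L_src = 10·log₁₀(10^(79.1/10) − 10^(75.8/10)) = 10·log₁₀(43260000) = 76.4 dB SPL.

76.4 dB SPL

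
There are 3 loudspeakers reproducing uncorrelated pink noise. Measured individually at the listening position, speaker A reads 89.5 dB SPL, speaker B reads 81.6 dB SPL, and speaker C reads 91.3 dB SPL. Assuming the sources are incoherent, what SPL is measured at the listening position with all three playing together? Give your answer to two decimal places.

Incoherent sources sum as intensities:
L_total = 10·log₁₀(10^(89.5/10) + 10^(81.6/10) + 10^(91.3/10)) = 10·log₁₀(2385000000) = 93.77 dB SPL.

93.77 dB SPL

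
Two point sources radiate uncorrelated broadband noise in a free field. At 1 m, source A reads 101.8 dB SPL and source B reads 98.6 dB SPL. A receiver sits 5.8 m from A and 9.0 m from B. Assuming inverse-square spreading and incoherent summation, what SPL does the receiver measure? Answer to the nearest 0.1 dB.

87.3 dB SPL

At the listener: L_A = 101.8 − 20·log₁₀(5.8) = 86.53 dB; L_B = 98.6 − 20·log₁₀(9.0) = 79.52 dB.
Combined: 10·log₁₀(10^(86.53/10)+10^(79.52/10)) = 87.3 dB SPL.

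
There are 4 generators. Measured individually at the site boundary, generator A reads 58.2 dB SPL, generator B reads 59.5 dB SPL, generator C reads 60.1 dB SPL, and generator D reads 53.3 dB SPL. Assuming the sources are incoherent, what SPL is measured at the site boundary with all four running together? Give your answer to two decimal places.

64.45 dB SPL

Incoherent sources sum as intensities:
L_total = 10·log₁₀(10^(58.2/10) + 10^(59.5/10) + 10^(60.1/10) + 10^(53.3/10)) = 10·log₁₀(2789000) = 64.45 dB SPL.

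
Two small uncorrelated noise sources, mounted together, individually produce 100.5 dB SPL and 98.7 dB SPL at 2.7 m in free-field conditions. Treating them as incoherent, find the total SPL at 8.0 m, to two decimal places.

Combined at 2.7 m: 10·log₁₀(10^(100.5/10)+10^(98.7/10)) = 102.703 dB SPL.
Then apply −20·log₁₀(8.0/2.7) = -9.435 dB → 93.27 dB SPL.

93.27 dB SPL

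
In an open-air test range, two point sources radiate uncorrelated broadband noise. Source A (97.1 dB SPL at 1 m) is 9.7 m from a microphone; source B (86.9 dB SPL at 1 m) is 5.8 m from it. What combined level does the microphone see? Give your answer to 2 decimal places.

At the listener: L_A = 97.1 − 20·log₁₀(9.7) = 77.365 dB; L_B = 86.9 − 20·log₁₀(5.8) = 71.631 dB.
Combined: 10·log₁₀(10^(77.365/10)+10^(71.631/10)) = 78.39 dB SPL.

78.39 dB SPL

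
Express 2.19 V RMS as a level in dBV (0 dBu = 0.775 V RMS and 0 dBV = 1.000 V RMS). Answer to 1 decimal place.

dBV = 20·log₁₀(V / 1.000 V).
20·log₁₀(2.19/1.000) = +6.8 dBV.

+6.8 dBV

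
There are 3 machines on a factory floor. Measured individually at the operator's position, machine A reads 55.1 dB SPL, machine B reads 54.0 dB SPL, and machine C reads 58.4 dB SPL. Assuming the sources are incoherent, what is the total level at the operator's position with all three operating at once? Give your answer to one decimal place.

Add the sources as powers (linear), then convert back to dB:
L_total = 10·log₁₀(10^(55.1/10) + 10^(54.0/10) + 10^(58.4/10)) = 10·log₁₀(1267000) = 61.0 dB SPL.

61.0 dB SPL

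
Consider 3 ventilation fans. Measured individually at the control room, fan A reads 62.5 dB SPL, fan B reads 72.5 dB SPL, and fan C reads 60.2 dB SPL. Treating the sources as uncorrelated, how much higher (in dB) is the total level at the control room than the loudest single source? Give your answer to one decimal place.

Add the sources as powers (linear), then convert back to dB:
L_total = 10·log₁₀(10^(62.5/10) + 10^(72.5/10) + 10^(60.2/10)) = 73.14 dB SPL.
Excess over the loudest (72.5 dB): 73.14 − 72.5 = 0.6 dB.

0.6 dB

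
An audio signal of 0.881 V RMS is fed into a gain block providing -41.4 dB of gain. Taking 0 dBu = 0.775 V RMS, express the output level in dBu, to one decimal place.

-40.3 dBu

Input level: 20·log₁₀(0.881/0.775) = 1.11 dBu.
Output: 1.11 − 41.4 = -40.3 dBu.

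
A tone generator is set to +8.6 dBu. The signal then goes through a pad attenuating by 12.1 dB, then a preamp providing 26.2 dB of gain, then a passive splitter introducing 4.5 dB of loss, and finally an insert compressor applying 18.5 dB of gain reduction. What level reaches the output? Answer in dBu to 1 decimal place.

Gain stages sum in dB:
+8.6 − 12.1 + 26.2 − 4.5 − 18.5 = -0.3 dBu.

-0.3 dBu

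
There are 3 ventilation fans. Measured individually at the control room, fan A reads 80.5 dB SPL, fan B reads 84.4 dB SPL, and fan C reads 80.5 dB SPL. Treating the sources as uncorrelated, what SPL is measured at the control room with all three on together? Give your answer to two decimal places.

86.99 dB SPL

Add the sources as powers (linear), then convert back to dB:
L_total = 10·log₁₀(10^(80.5/10) + 10^(84.4/10) + 10^(80.5/10)) = 10·log₁₀(499800000) = 86.99 dB SPL.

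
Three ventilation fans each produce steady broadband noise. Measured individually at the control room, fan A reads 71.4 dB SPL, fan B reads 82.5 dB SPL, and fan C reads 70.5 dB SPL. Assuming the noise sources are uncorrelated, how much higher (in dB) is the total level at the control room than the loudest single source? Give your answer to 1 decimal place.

0.6 dB

Incoherent sources sum as intensities:
L_total = 10·log₁₀(10^(71.4/10) + 10^(82.5/10) + 10^(70.5/10)) = 83.07 dB SPL.
Excess over the loudest (82.5 dB): 83.07 − 82.5 = 0.6 dB.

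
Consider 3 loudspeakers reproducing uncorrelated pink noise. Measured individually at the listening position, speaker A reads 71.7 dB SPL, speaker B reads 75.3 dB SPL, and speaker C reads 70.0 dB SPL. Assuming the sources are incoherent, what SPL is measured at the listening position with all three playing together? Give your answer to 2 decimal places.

77.68 dB SPL

Add the sources as powers (linear), then convert back to dB:
L_total = 10·log₁₀(10^(71.7/10) + 10^(75.3/10) + 10^(70.0/10)) = 10·log₁₀(58680000) = 77.68 dB SPL.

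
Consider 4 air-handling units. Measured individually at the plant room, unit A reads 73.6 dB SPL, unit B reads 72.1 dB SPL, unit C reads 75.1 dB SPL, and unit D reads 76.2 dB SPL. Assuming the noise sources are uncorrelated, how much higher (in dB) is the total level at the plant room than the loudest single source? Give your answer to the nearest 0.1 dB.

4.3 dB

Incoherent sources sum as intensities:
L_total = 10·log₁₀(10^(73.6/10) + 10^(72.1/10) + 10^(75.1/10) + 10^(76.2/10)) = 80.54 dB SPL.
Excess over the loudest (76.2 dB): 80.54 − 76.2 = 4.3 dB.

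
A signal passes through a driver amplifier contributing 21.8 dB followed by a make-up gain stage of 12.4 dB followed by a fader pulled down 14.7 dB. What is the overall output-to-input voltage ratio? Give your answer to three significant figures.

Net gain = 21.8 + 12.4 + (−14.7) = 19.5 dB.
Voltage ratio = 10^(19.5/20) = 9.44.

9.44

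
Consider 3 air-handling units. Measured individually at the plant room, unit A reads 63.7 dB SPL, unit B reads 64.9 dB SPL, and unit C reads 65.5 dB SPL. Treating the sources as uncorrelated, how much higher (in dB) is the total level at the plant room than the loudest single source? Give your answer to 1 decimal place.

4.0 dB

Uncorrelated sources add in intensity (power), not in dB.
L_total = 10·log₁₀(10^(63.7/10) + 10^(64.9/10) + 10^(65.5/10)) = 69.53 dB SPL.
Excess over the loudest (65.5 dB): 69.53 − 65.5 = 4.0 dB.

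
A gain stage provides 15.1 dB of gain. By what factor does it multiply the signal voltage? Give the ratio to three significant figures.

Voltage ratio = 10^(dB/20).
10^(15.1/20) = 10^(0.7550) = 5.69.

5.69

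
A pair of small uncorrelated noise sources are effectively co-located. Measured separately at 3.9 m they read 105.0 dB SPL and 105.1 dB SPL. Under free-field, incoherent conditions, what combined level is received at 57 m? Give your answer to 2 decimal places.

Combined at 3.9 m: 10·log₁₀(10^(105.0/10)+10^(105.1/10)) = 108.061 dB SPL.
Then apply −20·log₁₀(57/3.9) = -23.296 dB → 84.76 dB SPL.

84.76 dB SPL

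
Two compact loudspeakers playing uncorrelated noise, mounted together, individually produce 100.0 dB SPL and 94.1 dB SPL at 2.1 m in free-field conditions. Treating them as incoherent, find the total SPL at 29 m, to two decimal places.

Combined at 2.1 m: 10·log₁₀(10^(100.0/10)+10^(94.1/10)) = 100.993 dB SPL.
Then apply −20·log₁₀(29/2.1) = -22.804 dB → 78.19 dB SPL.

78.19 dB SPL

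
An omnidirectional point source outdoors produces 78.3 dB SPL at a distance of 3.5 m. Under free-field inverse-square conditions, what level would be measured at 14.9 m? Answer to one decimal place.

65.7 dB SPL

For a point source in a free field, ΔL = −20·log₁₀(d₂/d₁).
ΔL = −20·log₁₀(14.9/3.5) = -12.58 dB, so L₂ = 78.3 + (-12.58) = 65.7 dB SPL.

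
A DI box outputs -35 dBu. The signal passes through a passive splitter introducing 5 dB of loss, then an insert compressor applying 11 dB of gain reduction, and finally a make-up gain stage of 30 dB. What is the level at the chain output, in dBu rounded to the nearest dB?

-21 dBu

In dB, series stages simply add:
-35 − 5 − 11 + 30 = -21 dBu.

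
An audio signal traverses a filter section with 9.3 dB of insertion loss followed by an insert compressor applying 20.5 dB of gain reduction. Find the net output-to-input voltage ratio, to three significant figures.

0.0324

Net gain = (−9.3) + (−20.5) = -29.8 dB.
Voltage ratio = 10^(-29.8/20) = 0.0324.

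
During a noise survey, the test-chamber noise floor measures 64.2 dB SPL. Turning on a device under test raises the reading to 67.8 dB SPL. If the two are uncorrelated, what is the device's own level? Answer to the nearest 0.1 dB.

65.3 dB SPL

Background correction is a power subtraction:
L_src = 10·log₁₀(10^(67.8/10) − 10^(64.2/10)) = 10·log₁₀(3395000) = 65.3 dB SPL.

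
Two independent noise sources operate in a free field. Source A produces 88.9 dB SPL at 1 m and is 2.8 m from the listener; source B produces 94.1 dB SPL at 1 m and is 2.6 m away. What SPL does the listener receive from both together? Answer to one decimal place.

At the listener: L_A = 88.9 − 20·log₁₀(2.8) = 79.96 dB; L_B = 94.1 − 20·log₁₀(2.6) = 85.80 dB.
Combined: 10·log₁₀(10^(79.96/10)+10^(85.80/10)) = 86.8 dB SPL.

86.8 dB SPL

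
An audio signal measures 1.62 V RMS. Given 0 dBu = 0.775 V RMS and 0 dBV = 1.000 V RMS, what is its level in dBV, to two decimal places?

dBV = 20·log₁₀(V / 1.000 V).
20·log₁₀(1.62/1.000) = +4.19 dBV.

+4.19 dBV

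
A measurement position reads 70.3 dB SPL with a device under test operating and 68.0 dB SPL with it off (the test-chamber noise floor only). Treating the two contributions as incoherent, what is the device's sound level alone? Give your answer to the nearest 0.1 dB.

66.4 dB SPL

Remove the background by subtracting linear intensities:
L_src = 10·log₁₀(10^(70.3/10) − 10^(68.0/10)) = 10·log₁₀(4406000) = 66.4 dB SPL.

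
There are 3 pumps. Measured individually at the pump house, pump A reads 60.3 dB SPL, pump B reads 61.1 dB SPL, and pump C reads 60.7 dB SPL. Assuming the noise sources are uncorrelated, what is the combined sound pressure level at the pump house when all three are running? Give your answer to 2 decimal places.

65.48 dB SPL

Add the sources as powers (linear), then convert back to dB:
L_total = 10·log₁₀(10^(60.3/10) + 10^(61.1/10) + 10^(60.7/10)) = 10·log₁₀(3535000) = 65.48 dB SPL.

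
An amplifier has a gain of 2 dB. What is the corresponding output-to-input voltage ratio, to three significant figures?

Voltage ratio = 10^(dB/20).
10^(2/20) = 10^(0.1000) = 1.26.

1.26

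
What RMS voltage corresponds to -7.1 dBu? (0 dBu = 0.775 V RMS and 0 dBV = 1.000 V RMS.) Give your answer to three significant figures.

V = 0.775 V × 10^(-7.1/20).
= 0.775 × 0.4416 = 0.342 V.

0.342 V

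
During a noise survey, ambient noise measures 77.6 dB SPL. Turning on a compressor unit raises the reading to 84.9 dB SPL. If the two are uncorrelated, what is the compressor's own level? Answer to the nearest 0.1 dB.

Background correction is a power subtraction:
L_src = 10·log₁₀(10^(84.9/10) − 10^(77.6/10)) = 10·log₁₀(251500000) = 84.0 dB SPL.

84.0 dB SPL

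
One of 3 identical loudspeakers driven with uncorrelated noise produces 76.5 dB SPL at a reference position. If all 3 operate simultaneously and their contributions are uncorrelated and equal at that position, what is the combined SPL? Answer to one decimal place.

81.3 dB SPL

3 equal incoherent sources raise the level by 10·log₁₀(3) = 4.77 dB.
L_total = 76.5 + 4.77 = 81.3 dB SPL.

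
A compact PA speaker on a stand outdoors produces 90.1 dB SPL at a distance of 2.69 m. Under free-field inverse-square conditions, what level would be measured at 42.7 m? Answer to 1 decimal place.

Free-field point source: level drops by 20·log₁₀ of the distance ratio.
ΔL = −20·log₁₀(42.7/2.69) = -24.01 dB, so L₂ = 90.1 + (-24.01) = 66.1 dB SPL.

66.1 dB SPL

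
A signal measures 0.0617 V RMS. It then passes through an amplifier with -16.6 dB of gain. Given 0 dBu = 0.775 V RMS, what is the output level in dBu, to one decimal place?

Input level: 20·log₁₀(0.0617/0.775) = -21.98 dBu.
Output: -21.98 − 16.6 = -38.6 dBu.

-38.6 dBu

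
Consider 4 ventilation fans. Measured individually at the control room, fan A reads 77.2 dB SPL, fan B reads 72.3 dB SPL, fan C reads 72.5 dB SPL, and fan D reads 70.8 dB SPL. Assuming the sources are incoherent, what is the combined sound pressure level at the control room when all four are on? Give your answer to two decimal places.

79.97 dB SPL

Add the sources as powers (linear), then convert back to dB:
L_total = 10·log₁₀(10^(77.2/10) + 10^(72.3/10) + 10^(72.5/10) + 10^(70.8/10)) = 10·log₁₀(99270000) = 79.97 dB SPL.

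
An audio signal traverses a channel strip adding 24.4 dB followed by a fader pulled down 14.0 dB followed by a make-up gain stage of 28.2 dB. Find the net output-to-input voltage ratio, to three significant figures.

Net gain = 24.4 + (−14.0) + 28.2 = 38.6 dB.
Voltage ratio = 10^(38.6/20) = 85.1.

85.1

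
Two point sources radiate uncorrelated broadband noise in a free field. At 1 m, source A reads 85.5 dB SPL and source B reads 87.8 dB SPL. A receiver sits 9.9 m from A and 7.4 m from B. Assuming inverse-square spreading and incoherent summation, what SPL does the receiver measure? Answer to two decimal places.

71.65 dB SPL

At the listener: L_A = 85.5 − 20·log₁₀(9.9) = 65.587 dB; L_B = 87.8 − 20·log₁₀(7.4) = 70.415 dB.
Combined: 10·log₁₀(10^(65.587/10)+10^(70.415/10)) = 71.65 dB SPL.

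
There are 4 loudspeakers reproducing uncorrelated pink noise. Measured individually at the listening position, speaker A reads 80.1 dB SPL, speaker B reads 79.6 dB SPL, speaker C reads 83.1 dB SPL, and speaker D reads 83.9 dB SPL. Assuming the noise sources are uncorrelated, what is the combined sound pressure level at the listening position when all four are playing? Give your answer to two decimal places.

Incoherent sources sum as intensities:
L_total = 10·log₁₀(10^(80.1/10) + 10^(79.6/10) + 10^(83.1/10) + 10^(83.9/10)) = 10·log₁₀(643200000) = 88.08 dB SPL.

88.08 dB SPL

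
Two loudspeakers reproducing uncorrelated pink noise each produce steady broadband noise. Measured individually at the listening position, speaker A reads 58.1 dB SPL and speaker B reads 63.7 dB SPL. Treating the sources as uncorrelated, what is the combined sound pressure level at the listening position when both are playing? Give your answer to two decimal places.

64.76 dB SPL

Add the sources as powers (linear), then convert back to dB:
L_total = 10·log₁₀(10^(58.1/10) + 10^(63.7/10)) = 10·log₁₀(2990000) = 64.76 dB SPL.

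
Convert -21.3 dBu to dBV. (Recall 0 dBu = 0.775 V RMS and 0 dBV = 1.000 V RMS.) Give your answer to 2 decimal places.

-23.51 dBV

The offset between the scales is 20·log₁₀(0.775/1.000) = −2.214 dB.
So dBV = -21.3 − 2.214 = -23.51 dBV.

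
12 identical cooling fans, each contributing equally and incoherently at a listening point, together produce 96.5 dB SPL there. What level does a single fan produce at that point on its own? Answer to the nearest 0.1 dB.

85.7 dB SPL

12 equal incoherent sources add 10·log₁₀(12) = 10.79 dB over one source.
L_one = 96.5 − 10.79 = 85.7 dB SPL.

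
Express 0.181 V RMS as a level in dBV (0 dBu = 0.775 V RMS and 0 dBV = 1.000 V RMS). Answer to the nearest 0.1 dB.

-14.8 dBV

dBV = 20·log₁₀(V / 1.000 V).
20·log₁₀(0.181/1.000) = -14.8 dBV.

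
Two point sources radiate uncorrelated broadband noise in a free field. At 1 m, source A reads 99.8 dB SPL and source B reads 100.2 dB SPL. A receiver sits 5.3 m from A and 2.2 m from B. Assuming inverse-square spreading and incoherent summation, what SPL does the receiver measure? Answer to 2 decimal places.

At the listener: L_A = 99.8 − 20·log₁₀(5.3) = 85.314 dB; L_B = 100.2 − 20·log₁₀(2.2) = 93.352 dB.
Combined: 10·log₁₀(10^(85.314/10)+10^(93.352/10)) = 93.99 dB SPL.

93.99 dB SPL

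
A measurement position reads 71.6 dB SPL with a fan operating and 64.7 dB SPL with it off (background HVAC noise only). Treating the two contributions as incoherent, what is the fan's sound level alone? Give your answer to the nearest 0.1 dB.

70.6 dB SPL

Remove the background by subtracting linear intensities:
L_src = 10·log₁₀(10^(71.6/10) − 10^(64.7/10)) = 10·log₁₀(11500000) = 70.6 dB SPL.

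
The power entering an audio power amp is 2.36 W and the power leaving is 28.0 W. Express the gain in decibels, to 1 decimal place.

10.7 dB

Power is a power quantity, so gain = 10·log₁₀(P_out/P_in).
10·log₁₀(28.0/2.36) = 10·log₁₀(11.86) = 10.7 dB.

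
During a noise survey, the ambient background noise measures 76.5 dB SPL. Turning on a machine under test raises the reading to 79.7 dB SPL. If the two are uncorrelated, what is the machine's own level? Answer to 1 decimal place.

76.9 dB SPL

Remove the background by subtracting linear intensities:
L_src = 10·log₁₀(10^(79.7/10) − 10^(76.5/10)) = 10·log₁₀(48660000) = 76.9 dB SPL.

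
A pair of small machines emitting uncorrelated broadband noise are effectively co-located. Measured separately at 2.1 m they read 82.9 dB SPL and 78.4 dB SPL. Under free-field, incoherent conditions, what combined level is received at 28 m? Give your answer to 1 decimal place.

61.7 dB SPL

Combined at 2.1 m: 10·log₁₀(10^(82.9/10)+10^(78.4/10)) = 84.22 dB SPL.
Then apply −20·log₁₀(28/2.1) = -22.50 dB → 61.7 dB SPL.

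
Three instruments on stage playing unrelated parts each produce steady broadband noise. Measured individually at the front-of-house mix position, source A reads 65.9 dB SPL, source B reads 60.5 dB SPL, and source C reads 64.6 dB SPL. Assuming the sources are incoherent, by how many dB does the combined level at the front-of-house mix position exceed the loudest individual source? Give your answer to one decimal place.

Incoherent sources sum as intensities:
L_total = 10·log₁₀(10^(65.9/10) + 10^(60.5/10) + 10^(64.6/10)) = 68.97 dB SPL.
Excess over the loudest (65.9 dB): 68.97 − 65.9 = 3.1 dB.

3.1 dB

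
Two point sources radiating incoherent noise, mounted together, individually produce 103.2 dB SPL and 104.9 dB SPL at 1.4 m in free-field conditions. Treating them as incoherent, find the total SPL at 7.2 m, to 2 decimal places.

Combined at 1.4 m: 10·log₁₀(10^(103.2/10)+10^(104.9/10)) = 107.143 dB SPL.
Then apply −20·log₁₀(7.2/1.4) = -14.224 dB → 92.92 dB SPL.

92.92 dB SPL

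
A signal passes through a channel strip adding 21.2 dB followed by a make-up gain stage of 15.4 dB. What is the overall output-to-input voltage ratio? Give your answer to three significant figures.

67.6

Net gain = 21.2 + 15.4 = 36.6 dB.
Voltage ratio = 10^(36.6/20) = 67.6.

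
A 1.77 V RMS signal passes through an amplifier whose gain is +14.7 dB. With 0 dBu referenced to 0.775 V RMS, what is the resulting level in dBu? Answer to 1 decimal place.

Input level: 20·log₁₀(1.77/0.775) = 7.17 dBu.
Output: 7.17 + 14.7 = +21.9 dBu.

+21.9 dBu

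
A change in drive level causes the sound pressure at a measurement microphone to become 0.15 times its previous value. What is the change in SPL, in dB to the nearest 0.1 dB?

Sound pressure is an amplitude quantity: ΔL = 20·log₁₀(p₂/p₁).
20·log₁₀(0.15) = -16.5 dB.

-16.5 dB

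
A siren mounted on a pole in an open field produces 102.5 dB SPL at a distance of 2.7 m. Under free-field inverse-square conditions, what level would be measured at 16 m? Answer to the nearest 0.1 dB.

Free-field point source: level drops by 20·log₁₀ of the distance ratio.
ΔL = −20·log₁₀(16/2.7) = -15.46 dB, so L₂ = 102.5 + (-15.46) = 87.0 dB SPL.

87.0 dB SPL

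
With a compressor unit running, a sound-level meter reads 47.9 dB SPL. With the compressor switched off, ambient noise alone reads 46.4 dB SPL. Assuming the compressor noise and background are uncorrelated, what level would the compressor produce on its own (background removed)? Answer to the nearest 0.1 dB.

Remove the background by subtracting linear intensities:
L_src = 10·log₁₀(10^(47.9/10) − 10^(46.4/10)) = 10·log₁₀(18010) = 42.6 dB SPL.

42.6 dB SPL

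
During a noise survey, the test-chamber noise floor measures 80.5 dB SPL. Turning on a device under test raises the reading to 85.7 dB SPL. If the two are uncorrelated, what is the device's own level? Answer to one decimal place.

Background correction is a power subtraction:
L_src = 10·log₁₀(10^(85.7/10) − 10^(80.5/10)) = 10·log₁₀(259300000) = 84.1 dB SPL.

84.1 dB SPL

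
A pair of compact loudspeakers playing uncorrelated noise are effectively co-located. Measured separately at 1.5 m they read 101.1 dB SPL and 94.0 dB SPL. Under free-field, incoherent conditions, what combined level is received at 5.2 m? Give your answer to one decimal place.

Combined at 1.5 m: 10·log₁₀(10^(101.1/10)+10^(94.0/10)) = 101.87 dB SPL.
Then apply −20·log₁₀(5.2/1.5) = -10.80 dB → 91.1 dB SPL.

91.1 dB SPL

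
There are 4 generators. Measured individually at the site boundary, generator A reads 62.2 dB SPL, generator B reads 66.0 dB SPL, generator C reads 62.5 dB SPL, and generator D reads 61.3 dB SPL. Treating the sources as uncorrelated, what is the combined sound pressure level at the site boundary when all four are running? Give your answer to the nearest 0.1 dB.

Uncorrelated sources add in intensity (power), not in dB.
L_total = 10·log₁₀(10^(62.2/10) + 10^(66.0/10) + 10^(62.5/10) + 10^(61.3/10)) = 10·log₁₀(8768000) = 69.4 dB SPL.

69.4 dB SPL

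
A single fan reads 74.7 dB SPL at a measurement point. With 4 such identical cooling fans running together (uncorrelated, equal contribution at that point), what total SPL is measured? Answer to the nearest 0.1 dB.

4 equal incoherent sources raise the level by 10·log₁₀(4) = 6.02 dB.
L_total = 74.7 + 6.02 = 80.7 dB SPL.

80.7 dB SPL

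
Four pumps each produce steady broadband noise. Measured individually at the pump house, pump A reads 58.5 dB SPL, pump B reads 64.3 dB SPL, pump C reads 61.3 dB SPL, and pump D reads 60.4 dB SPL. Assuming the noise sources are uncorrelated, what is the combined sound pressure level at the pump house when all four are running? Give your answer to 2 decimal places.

Add the sources as powers (linear), then convert back to dB:
L_total = 10·log₁₀(10^(58.5/10) + 10^(64.3/10) + 10^(61.3/10) + 10^(60.4/10)) = 10·log₁₀(5845000) = 67.67 dB SPL.

67.67 dB SPL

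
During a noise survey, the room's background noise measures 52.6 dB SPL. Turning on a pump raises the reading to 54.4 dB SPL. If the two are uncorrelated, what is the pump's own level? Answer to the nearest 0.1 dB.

49.7 dB SPL

Background correction is a power subtraction:
L_src = 10·log₁₀(10^(54.4/10) − 10^(52.6/10)) = 10·log₁₀(93450) = 49.7 dB SPL.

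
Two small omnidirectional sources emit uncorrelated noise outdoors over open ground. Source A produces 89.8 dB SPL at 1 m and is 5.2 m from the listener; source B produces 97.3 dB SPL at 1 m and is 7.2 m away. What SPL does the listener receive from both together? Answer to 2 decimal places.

81.43 dB SPL

At the listener: L_A = 89.8 − 20·log₁₀(5.2) = 75.480 dB; L_B = 97.3 − 20·log₁₀(7.2) = 80.153 dB.
Combined: 10·log₁₀(10^(75.480/10)+10^(80.153/10)) = 81.43 dB SPL.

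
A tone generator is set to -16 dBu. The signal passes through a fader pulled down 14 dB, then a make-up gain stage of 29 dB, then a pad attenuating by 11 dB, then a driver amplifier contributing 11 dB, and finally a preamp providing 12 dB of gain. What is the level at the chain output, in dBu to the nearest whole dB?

+11 dBu

In dB, series stages simply add:
-16 − 14 + 29 − 11 + 11 + 12 = +11 dBu.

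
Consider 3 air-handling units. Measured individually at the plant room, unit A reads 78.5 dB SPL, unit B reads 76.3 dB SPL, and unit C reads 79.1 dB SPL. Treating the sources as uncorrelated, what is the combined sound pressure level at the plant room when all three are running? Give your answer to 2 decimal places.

Uncorrelated sources add in intensity (power), not in dB.
L_total = 10·log₁₀(10^(78.5/10) + 10^(76.3/10) + 10^(79.1/10)) = 10·log₁₀(194700000) = 82.89 dB SPL.

82.89 dB SPL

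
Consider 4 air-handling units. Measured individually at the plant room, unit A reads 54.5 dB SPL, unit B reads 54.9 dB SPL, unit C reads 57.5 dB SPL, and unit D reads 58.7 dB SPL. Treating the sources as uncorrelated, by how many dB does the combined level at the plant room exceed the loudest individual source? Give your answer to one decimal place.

4.1 dB

Uncorrelated sources add in intensity (power), not in dB.
L_total = 10·log₁₀(10^(54.5/10) + 10^(54.9/10) + 10^(57.5/10) + 10^(58.7/10)) = 62.77 dB SPL.
Excess over the loudest (58.7 dB): 62.77 − 58.7 = 4.1 dB.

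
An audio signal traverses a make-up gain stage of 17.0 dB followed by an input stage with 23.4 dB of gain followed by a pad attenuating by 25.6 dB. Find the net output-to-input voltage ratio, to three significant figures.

Net gain = 17.0 + 23.4 + (−25.6) = 14.8 dB.
Voltage ratio = 10^(14.8/20) = 5.50.

5.50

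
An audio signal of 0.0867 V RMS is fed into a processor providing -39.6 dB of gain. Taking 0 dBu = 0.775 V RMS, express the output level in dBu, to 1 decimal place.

Input level: 20·log₁₀(0.0867/0.775) = -19.03 dBu.
Output: -19.03 − 39.6 = -58.6 dBu.

-58.6 dBu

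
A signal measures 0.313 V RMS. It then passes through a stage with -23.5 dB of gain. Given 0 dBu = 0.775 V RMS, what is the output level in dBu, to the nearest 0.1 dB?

Input level: 20·log₁₀(0.313/0.775) = -7.88 dBu.
Output: -7.88 − 23.5 = -31.4 dBu.

-31.4 dBu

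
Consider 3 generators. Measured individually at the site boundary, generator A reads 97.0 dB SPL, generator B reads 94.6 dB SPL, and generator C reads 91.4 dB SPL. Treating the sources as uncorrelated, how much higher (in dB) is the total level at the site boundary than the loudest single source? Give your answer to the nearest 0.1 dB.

Add the sources as powers (linear), then convert back to dB:
L_total = 10·log₁₀(10^(97.0/10) + 10^(94.6/10) + 10^(91.4/10)) = 99.67 dB SPL.
Excess over the loudest (97.0 dB): 99.67 − 97.0 = 2.7 dB.

2.7 dB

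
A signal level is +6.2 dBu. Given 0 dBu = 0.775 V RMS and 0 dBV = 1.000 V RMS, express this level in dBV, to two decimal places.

+3.99 dBV

The offset between the scales is 20·log₁₀(0.775/1.000) = −2.214 dB.
So dBV = +6.2 − 2.214 = +3.99 dBV.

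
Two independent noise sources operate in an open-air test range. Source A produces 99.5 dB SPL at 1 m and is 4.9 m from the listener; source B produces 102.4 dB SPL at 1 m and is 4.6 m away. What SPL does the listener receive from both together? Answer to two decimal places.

90.76 dB SPL

At the listener: L_A = 99.5 − 20·log₁₀(4.9) = 85.696 dB; L_B = 102.4 − 20·log₁₀(4.6) = 89.145 dB.
Combined: 10·log₁₀(10^(85.696/10)+10^(89.145/10)) = 90.76 dB SPL.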